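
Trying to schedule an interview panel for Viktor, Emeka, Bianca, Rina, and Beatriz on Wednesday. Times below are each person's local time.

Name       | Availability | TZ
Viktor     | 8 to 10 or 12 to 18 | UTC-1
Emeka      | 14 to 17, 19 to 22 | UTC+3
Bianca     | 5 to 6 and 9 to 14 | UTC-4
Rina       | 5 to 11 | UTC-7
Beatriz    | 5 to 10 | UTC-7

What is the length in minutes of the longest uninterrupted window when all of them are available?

Viktor in UTC: 09:00-11:00, 13:00-19:00 (add 1h to convert from UTC-1).
Emeka in UTC: 11:00-14:00, 16:00-19:00 (subtract 3h to convert from UTC+3).
Bianca in UTC: 09:00-10:00, 13:00-18:00 (add 4h to convert from UTC-4).
Rina in UTC: 12:00-18:00 (add 7h to convert from UTC-7).
Beatriz in UTC: 12:00-17:00 (add 7h to convert from UTC-7).
Viktor ∩ Emeka: 13:00-14:00, 16:00-19:00.
Viktor ∩ Emeka ∩ Bianca: 13:00-14:00, 16:00-18:00.
Viktor ∩ Emeka ∩ Bianca ∩ Rina: 13:00-14:00, 16:00-18:00.
Viktor ∩ Emeka ∩ Bianca ∩ Rina ∩ Beatriz: 13:00-14:00, 16:00-17:00.
The longest is 13:00-14:00 at 60 minutes.

60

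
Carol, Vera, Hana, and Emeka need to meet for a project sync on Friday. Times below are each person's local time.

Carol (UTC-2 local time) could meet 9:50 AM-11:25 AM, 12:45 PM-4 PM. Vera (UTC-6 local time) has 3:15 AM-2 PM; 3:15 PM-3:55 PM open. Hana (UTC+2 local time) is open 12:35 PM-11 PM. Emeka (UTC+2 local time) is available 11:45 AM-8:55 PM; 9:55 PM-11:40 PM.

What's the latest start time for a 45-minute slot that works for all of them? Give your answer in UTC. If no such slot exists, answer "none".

17:15

Carol in UTC: 11:50-13:25, 14:45-18:00 (add 2h to convert from UTC-2).
Vera in UTC: 09:15-20:00, 21:15-21:55 (add 6h to convert from UTC-6).
Hana in UTC: 10:35-21:00 (subtract 2h to convert from UTC+2).
Emeka in UTC: 09:45-18:55, 19:55-21:40 (subtract 2h to convert from UTC+2).
Carol ∩ Vera: 11:50-13:25, 14:45-18:00.
Carol ∩ Vera ∩ Hana: 11:50-13:25, 14:45-18:00.
Carol ∩ Vera ∩ Hana ∩ Emeka: 11:50-13:25, 14:45-18:00.
The last common window of at least 45 minutes is 14:45-18:00; a 45-minute meeting can start as late as 17:15 and still end by 18:00.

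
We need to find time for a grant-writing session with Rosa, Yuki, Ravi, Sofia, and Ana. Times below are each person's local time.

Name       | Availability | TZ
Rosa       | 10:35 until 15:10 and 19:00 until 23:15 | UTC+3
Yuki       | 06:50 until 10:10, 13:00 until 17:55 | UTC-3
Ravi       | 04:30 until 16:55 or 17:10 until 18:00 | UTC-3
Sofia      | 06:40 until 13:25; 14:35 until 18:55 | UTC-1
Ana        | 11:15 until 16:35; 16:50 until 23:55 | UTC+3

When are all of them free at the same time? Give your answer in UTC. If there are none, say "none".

09:50-12:10, 16:00-19:55

Rosa in UTC: 07:35-12:10, 16:00-20:15 (subtract 3h to convert from UTC+3).
Yuki in UTC: 09:50-13:10, 16:00-20:55 (add 3h to convert from UTC-3).
Ravi in UTC: 07:30-19:55, 20:10-21:00 (add 3h to convert from UTC-3).
Sofia in UTC: 07:40-14:25, 15:35-19:55 (add 1h to convert from UTC-1).
Ana in UTC: 08:15-13:35, 13:50-20:55 (subtract 3h to convert from UTC+3).
Rosa ∩ Yuki: 09:50-12:10, 16:00-20:15.
Rosa ∩ Yuki ∩ Ravi: 09:50-12:10, 16:00-19:55, 20:10-20:15.
Rosa ∩ Yuki ∩ Ravi ∩ Sofia: 09:50-12:10, 16:00-19:55.
Rosa ∩ Yuki ∩ Ravi ∩ Sofia ∩ Ana: 09:50-12:10, 16:00-19:55.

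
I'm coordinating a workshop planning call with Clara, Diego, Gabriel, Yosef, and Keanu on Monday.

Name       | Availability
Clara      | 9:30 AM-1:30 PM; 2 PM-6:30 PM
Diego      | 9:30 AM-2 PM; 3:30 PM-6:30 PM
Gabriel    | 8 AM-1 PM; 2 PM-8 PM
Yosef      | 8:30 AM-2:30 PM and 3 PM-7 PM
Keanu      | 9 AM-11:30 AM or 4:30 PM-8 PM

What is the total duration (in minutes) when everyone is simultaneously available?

240

Clara ∩ Diego: 09:30-13:30, 15:30-18:30.
Clara ∩ Diego ∩ Gabriel: 09:30-13:00, 15:30-18:30.
Clara ∩ Diego ∩ Gabriel ∩ Yosef: 09:30-13:00, 15:30-18:30.
Clara ∩ Diego ∩ Gabriel ∩ Yosef ∩ Keanu: 09:30-11:30, 16:30-18:30.
Summing the common windows: 120 + 120 = 240 minutes.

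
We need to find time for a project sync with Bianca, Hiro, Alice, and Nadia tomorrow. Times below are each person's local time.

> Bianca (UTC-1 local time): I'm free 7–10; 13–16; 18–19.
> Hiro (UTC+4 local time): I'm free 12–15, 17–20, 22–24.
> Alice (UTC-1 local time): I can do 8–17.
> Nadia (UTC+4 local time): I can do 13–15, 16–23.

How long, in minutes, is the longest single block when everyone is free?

Bianca in UTC: 08:00-11:00, 14:00-17:00, 19:00-20:00 (add 1h to convert from UTC-1).
Hiro in UTC: 08:00-11:00, 13:00-16:00, 18:00-20:00 (subtract 4h to convert from UTC+4).
Alice in UTC: 09:00-18:00 (add 1h to convert from UTC-1).
Nadia in UTC: 09:00-11:00, 12:00-19:00 (subtract 4h to convert from UTC+4).
Bianca ∩ Hiro: 08:00-11:00, 14:00-16:00, 19:00-20:00.
Bianca ∩ Hiro ∩ Alice: 09:00-11:00, 14:00-16:00.
Bianca ∩ Hiro ∩ Alice ∩ Nadia: 09:00-11:00, 14:00-16:00.
The longest is 09:00-11:00 at 120 minutes.

120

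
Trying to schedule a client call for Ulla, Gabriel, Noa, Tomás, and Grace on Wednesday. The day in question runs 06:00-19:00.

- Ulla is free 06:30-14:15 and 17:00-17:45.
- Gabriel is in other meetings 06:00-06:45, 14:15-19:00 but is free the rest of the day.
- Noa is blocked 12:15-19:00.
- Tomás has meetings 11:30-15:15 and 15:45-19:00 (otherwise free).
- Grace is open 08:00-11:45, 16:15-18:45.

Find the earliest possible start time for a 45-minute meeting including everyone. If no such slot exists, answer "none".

Ulla free: 06:30-14:15, 17:00-17:45.
Gabriel free: 06:45-14:15 (invert busy blocks within the working day).
Noa free: 06:00-12:15 (invert busy blocks within the working day).
Tomás free: 06:00-11:30, 15:15-15:45 (invert busy blocks within the working day).
Grace free: 08:00-11:45, 16:15-18:45.
Ulla ∩ Gabriel: 06:45-14:15.
Ulla ∩ Gabriel ∩ Noa: 06:45-12:15.
Ulla ∩ Gabriel ∩ Noa ∩ Tomás: 06:45-11:30.
Ulla ∩ Gabriel ∩ Noa ∩ Tomás ∩ Grace: 08:00-11:30.
The first common window of at least 45 minutes is 08:00-11:30, so the earliest start is 08:00.

08:00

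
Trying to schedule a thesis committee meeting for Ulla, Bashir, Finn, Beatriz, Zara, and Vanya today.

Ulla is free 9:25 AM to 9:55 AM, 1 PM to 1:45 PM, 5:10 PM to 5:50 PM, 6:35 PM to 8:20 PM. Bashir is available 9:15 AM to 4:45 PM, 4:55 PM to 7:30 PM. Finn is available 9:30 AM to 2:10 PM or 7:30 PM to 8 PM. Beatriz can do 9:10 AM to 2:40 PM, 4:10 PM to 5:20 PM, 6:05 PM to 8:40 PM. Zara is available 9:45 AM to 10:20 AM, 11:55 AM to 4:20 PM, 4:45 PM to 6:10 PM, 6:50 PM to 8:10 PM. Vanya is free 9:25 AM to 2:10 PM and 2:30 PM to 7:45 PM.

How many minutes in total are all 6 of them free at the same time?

55

Ulla ∩ Bashir: 09:25-09:55, 13:00-13:45, 17:10-17:50, 18:35-19:30.
Ulla ∩ Bashir ∩ Finn: 09:30-09:55, 13:00-13:45.
Ulla ∩ Bashir ∩ Finn ∩ Beatriz: 09:30-09:55, 13:00-13:45.
Ulla ∩ Bashir ∩ Finn ∩ Beatriz ∩ Zara: 09:45-09:55, 13:00-13:45.
Ulla ∩ Bashir ∩ Finn ∩ Beatriz ∩ Zara ∩ Vanya: 09:45-09:55, 13:00-13:45.
Summing the common windows: 10 + 45 = 55 minutes.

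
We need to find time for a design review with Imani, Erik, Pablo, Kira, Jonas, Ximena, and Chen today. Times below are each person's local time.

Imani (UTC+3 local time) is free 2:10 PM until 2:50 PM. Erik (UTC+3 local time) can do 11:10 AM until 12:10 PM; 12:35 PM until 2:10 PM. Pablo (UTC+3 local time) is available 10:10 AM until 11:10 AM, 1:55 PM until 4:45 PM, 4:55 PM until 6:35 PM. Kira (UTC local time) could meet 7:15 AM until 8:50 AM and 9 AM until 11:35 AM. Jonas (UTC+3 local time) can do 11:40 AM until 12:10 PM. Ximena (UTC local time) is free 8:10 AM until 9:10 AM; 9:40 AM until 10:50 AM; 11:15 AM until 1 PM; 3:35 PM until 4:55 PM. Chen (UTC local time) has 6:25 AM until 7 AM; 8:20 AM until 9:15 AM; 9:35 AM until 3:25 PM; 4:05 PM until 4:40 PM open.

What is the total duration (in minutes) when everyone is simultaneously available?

0

Imani in UTC: 11:10-11:50 (subtract 3h to convert from UTC+3).
Erik in UTC: 08:10-09:10, 09:35-11:10 (subtract 3h to convert from UTC+3).
Pablo in UTC: 07:10-08:10, 10:55-13:45, 13:55-15:35 (subtract 3h to convert from UTC+3).
Kira in UTC: 07:15-08:50, 09:00-11:35.
Jonas in UTC: 08:40-09:10 (subtract 3h to convert from UTC+3).
Ximena in UTC: 08:10-09:10, 09:40-10:50, 11:15-13:00, 15:35-16:55.
Chen in UTC: 06:25-07:00, 08:20-09:15, 09:35-15:25, 16:05-16:40.
Imani ∩ Erik: ∅.
Imani ∩ Erik ∩ Pablo: ∅.
Imani ∩ Erik ∩ Pablo ∩ Kira: ∅.
Imani ∩ Erik ∩ Pablo ∩ Kira ∩ Jonas: ∅.
Imani ∩ Erik ∩ Pablo ∩ Kira ∩ Jonas ∩ Ximena: ∅.
Imani ∩ Erik ∩ Pablo ∩ Kira ∩ Jonas ∩ Ximena ∩ Chen: ∅.
There is no time when everyone is free.
There is no common window, so the total is 0 minutes.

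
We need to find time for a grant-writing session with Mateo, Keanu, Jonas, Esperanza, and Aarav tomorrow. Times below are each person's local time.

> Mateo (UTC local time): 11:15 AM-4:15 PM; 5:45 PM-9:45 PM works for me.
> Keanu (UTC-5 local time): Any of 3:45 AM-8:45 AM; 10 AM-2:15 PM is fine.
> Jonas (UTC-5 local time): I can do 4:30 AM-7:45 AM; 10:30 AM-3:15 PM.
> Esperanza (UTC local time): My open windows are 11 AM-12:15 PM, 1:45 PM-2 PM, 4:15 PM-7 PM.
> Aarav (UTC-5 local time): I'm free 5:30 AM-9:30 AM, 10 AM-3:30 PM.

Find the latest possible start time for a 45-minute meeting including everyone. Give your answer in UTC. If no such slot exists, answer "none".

Mateo in UTC: 11:15-16:15, 17:45-21:45.
Keanu in UTC: 08:45-13:45, 15:00-19:15 (add 5h to convert from UTC-5).
Jonas in UTC: 09:30-12:45, 15:30-20:15 (add 5h to convert from UTC-5).
Esperanza in UTC: 11:00-12:15, 13:45-14:00, 16:15-19:00.
Aarav in UTC: 10:30-14:30, 15:00-20:30 (add 5h to convert from UTC-5).
Mateo ∩ Keanu: 11:15-13:45, 15:00-16:15, 17:45-19:15.
Mateo ∩ Keanu ∩ Jonas: 11:15-12:45, 15:30-16:15, 17:45-19:15.
Mateo ∩ Keanu ∩ Jonas ∩ Esperanza: 11:15-12:15, 17:45-19:00.
Mateo ∩ Keanu ∩ Jonas ∩ Esperanza ∩ Aarav: 11:15-12:15, 17:45-19:00.
The last common window of at least 45 minutes is 17:45-19:00; a 45-minute meeting can start as late as 18:15 and still end by 19:00.

18:15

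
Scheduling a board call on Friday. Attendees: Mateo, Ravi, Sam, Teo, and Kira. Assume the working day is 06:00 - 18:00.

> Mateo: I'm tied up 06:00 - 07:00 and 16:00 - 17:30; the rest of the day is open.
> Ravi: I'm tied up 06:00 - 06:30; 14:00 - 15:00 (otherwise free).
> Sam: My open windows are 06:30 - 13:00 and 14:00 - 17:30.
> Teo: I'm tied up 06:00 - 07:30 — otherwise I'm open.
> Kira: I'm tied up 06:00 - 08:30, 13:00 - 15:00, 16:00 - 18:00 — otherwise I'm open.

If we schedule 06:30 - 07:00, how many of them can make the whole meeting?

2

Mateo free: 07:00-16:00, 17:30-18:00 (invert busy blocks within the working day).
Ravi free: 06:30-14:00, 15:00-18:00 (invert busy blocks within the working day).
Sam free: 06:30-13:00, 14:00-17:30.
Teo free: 07:30-18:00 (invert busy blocks within the working day).
Kira free: 08:30-13:00, 15:00-16:00 (invert busy blocks within the working day).
Ravi and Sam can make the full 06:30-07:00 slot — that's 2.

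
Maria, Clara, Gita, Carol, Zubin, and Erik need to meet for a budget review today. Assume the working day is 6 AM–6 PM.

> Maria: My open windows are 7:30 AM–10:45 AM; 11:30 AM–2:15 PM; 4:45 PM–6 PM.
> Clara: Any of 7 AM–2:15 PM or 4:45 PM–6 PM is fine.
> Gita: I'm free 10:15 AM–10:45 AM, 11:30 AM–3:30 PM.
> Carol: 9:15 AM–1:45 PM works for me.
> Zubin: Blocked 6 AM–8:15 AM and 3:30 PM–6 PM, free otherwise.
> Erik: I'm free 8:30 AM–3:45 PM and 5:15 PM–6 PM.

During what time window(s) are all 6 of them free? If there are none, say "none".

Maria free: 07:30-10:45, 11:30-14:15, 16:45-18:00.
Clara free: 07:00-14:15, 16:45-18:00.
Gita free: 10:15-10:45, 11:30-15:30.
Carol free: 09:15-13:45.
Zubin free: 08:15-15:30 (invert busy blocks within the working day).
Erik free: 08:30-15:45, 17:15-18:00.
Maria ∩ Clara: 07:30-10:45, 11:30-14:15, 16:45-18:00.
Maria ∩ Clara ∩ Gita: 10:15-10:45, 11:30-14:15.
Maria ∩ Clara ∩ Gita ∩ Carol: 10:15-10:45, 11:30-13:45.
Maria ∩ Clara ∩ Gita ∩ Carol ∩ Zubin: 10:15-10:45, 11:30-13:45.
Maria ∩ Clara ∩ Gita ∩ Carol ∩ Zubin ∩ Erik: 10:15-10:45, 11:30-13:45.

10:15-10:45, 11:30-13:45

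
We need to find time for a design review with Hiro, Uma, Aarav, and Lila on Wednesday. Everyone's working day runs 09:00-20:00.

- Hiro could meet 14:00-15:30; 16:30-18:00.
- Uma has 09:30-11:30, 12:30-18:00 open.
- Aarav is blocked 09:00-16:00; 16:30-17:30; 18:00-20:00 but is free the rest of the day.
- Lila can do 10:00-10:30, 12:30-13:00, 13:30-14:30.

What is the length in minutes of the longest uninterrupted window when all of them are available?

0

Hiro free: 14:00-15:30, 16:30-18:00.
Uma free: 09:30-11:30, 12:30-18:00.
Aarav free: 16:00-16:30, 17:30-18:00 (invert busy blocks within the working day).
Lila free: 10:00-10:30, 12:30-13:00, 13:30-14:30.
Hiro ∩ Uma: 14:00-15:30, 16:30-18:00.
Hiro ∩ Uma ∩ Aarav: 17:30-18:00.
Hiro ∩ Uma ∩ Aarav ∩ Lila: ∅.
There is no time when everyone is free.
No common window exists, so the longest block is 0 minutes.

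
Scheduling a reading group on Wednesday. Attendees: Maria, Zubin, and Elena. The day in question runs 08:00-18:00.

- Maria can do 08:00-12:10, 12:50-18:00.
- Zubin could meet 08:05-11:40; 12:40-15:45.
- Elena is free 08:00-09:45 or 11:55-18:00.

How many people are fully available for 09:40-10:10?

Maria and Zubin can make the full 09:40-10:10 slot — that's 2.

2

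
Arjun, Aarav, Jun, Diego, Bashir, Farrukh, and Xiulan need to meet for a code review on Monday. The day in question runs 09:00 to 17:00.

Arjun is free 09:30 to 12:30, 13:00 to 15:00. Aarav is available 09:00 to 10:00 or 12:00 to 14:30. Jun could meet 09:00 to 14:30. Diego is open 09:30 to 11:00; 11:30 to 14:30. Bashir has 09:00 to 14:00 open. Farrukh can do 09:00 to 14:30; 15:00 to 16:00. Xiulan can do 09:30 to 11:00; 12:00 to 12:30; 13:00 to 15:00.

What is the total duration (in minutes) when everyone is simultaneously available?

120

Arjun ∩ Aarav: 09:30-10:00, 12:00-12:30, 13:00-14:30.
Arjun ∩ Aarav ∩ Jun: 09:30-10:00, 12:00-12:30, 13:00-14:30.
Arjun ∩ Aarav ∩ Jun ∩ Diego: 09:30-10:00, 12:00-12:30, 13:00-14:30.
Arjun ∩ Aarav ∩ Jun ∩ Diego ∩ Bashir: 09:30-10:00, 12:00-12:30, 13:00-14:00.
Arjun ∩ Aarav ∩ Jun ∩ Diego ∩ Bashir ∩ Farrukh: 09:30-10:00, 12:00-12:30, 13:00-14:00.
Arjun ∩ Aarav ∩ Jun ∩ Diego ∩ Bashir ∩ Farrukh ∩ Xiulan: 09:30-10:00, 12:00-12:30, 13:00-14:00.
Summing the common windows: 30 + 30 + 60 = 120 minutes.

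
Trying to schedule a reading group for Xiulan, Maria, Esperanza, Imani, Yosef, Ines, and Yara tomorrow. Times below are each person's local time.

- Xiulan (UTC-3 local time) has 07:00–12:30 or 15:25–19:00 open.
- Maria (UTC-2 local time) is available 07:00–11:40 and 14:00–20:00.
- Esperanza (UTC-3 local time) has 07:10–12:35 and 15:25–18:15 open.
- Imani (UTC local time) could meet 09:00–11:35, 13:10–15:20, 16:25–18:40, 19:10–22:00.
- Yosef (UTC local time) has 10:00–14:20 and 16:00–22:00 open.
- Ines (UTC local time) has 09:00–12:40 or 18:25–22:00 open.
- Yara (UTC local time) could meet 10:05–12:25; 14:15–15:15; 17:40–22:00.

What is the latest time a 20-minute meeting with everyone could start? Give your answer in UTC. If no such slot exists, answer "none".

20:55

Xiulan in UTC: 10:00-15:30, 18:25-22:00 (add 3h to convert from UTC-3).
Maria in UTC: 09:00-13:40, 16:00-22:00 (add 2h to convert from UTC-2).
Esperanza in UTC: 10:10-15:35, 18:25-21:15 (add 3h to convert from UTC-3).
Imani in UTC: 09:00-11:35, 13:10-15:20, 16:25-18:40, 19:10-22:00.
Yosef in UTC: 10:00-14:20, 16:00-22:00.
Ines in UTC: 09:00-12:40, 18:25-22:00.
Yara in UTC: 10:05-12:25, 14:15-15:15, 17:40-22:00.
Xiulan ∩ Maria: 10:00-13:40, 18:25-22:00.
Xiulan ∩ Maria ∩ Esperanza: 10:10-13:40, 18:25-21:15.
Xiulan ∩ Maria ∩ Esperanza ∩ Imani: 10:10-11:35, 13:10-13:40, 18:25-18:40, 19:10-21:15.
Xiulan ∩ Maria ∩ Esperanza ∩ Imani ∩ Yosef: 10:10-11:35, 13:10-13:40, 18:25-18:40, 19:10-21:15.
Xiulan ∩ Maria ∩ Esperanza ∩ Imani ∩ Yosef ∩ Ines: 10:10-11:35, 18:25-18:40, 19:10-21:15.
Xiulan ∩ Maria ∩ Esperanza ∩ Imani ∩ Yosef ∩ Ines ∩ Yara: 10:10-11:35, 18:25-18:40, 19:10-21:15.
The last common window of at least 20 minutes is 19:10-21:15; a 20-minute meeting can start as late as 20:55 and still end by 21:15.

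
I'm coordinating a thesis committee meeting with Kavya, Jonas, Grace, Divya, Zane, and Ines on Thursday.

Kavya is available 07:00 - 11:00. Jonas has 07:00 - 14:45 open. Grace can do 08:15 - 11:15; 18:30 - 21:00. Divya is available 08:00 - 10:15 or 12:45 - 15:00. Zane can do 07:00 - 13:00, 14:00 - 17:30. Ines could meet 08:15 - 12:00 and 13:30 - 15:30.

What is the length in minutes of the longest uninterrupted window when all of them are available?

120

Kavya ∩ Jonas: 07:00-11:00.
Kavya ∩ Jonas ∩ Grace: 08:15-11:00.
Kavya ∩ Jonas ∩ Grace ∩ Divya: 08:15-10:15.
Kavya ∩ Jonas ∩ Grace ∩ Divya ∩ Zane: 08:15-10:15.
Kavya ∩ Jonas ∩ Grace ∩ Divya ∩ Zane ∩ Ines: 08:15-10:15.
The longest is 08:15-10:15 at 120 minutes.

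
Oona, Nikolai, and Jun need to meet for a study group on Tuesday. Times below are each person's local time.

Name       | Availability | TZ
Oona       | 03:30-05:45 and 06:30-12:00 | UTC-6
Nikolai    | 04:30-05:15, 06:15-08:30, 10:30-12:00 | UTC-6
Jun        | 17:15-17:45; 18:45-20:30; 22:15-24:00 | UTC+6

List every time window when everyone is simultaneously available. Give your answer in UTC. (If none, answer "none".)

Oona in UTC: 09:30-11:45, 12:30-18:00 (add 6h to convert from UTC-6).
Nikolai in UTC: 10:30-11:15, 12:15-14:30, 16:30-18:00 (add 6h to convert from UTC-6).
Jun in UTC: 11:15-11:45, 12:45-14:30, 16:15-18:00 (subtract 6h to convert from UTC+6).
Oona ∩ Nikolai: 10:30-11:15, 12:30-14:30, 16:30-18:00.
Oona ∩ Nikolai ∩ Jun: 12:45-14:30, 16:30-18:00.
Those are the intersection windows.

12:45-14:30, 16:30-18:00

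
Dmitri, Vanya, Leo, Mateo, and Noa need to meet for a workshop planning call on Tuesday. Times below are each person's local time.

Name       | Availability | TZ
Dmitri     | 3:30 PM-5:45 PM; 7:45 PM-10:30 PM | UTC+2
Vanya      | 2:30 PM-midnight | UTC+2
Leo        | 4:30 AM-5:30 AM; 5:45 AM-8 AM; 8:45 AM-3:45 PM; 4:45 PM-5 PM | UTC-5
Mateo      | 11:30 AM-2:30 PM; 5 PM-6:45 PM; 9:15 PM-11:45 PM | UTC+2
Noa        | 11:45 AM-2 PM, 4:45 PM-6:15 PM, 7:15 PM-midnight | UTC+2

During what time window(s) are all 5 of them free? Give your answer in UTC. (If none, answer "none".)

Dmitri in UTC: 13:30-15:45, 17:45-20:30 (subtract 2h to convert from UTC+2).
Vanya in UTC: 12:30-22:00 (subtract 2h to convert from UTC+2).
Leo in UTC: 09:30-10:30, 10:45-13:00, 13:45-20:45, 21:45-22:00 (add 5h to convert from UTC-5).
Mateo in UTC: 09:30-12:30, 15:00-16:45, 19:15-21:45 (subtract 2h to convert from UTC+2).
Noa in UTC: 09:45-12:00, 14:45-16:15, 17:15-22:00 (subtract 2h to convert from UTC+2).
Dmitri ∩ Vanya: 13:30-15:45, 17:45-20:30.
Dmitri ∩ Vanya ∩ Leo: 13:45-15:45, 17:45-20:30.
Dmitri ∩ Vanya ∩ Leo ∩ Mateo: 15:00-15:45, 19:15-20:30.
Dmitri ∩ Vanya ∩ Leo ∩ Mateo ∩ Noa: 15:00-15:45, 19:15-20:30.

15:00-15:45, 19:15-20:30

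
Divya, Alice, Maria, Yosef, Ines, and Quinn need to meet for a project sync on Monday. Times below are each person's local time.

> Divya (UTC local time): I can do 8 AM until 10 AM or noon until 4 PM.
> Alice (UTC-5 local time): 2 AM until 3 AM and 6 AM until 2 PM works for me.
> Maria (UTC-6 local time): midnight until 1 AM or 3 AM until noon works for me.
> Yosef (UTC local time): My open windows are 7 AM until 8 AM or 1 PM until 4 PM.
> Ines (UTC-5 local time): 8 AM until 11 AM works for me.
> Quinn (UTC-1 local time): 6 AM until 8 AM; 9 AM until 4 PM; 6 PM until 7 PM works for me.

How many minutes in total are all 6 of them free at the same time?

Divya in UTC: 08:00-10:00, 12:00-16:00.
Alice in UTC: 07:00-08:00, 11:00-19:00 (add 5h to convert from UTC-5).
Maria in UTC: 06:00-07:00, 09:00-18:00 (add 6h to convert from UTC-6).
Yosef in UTC: 07:00-08:00, 13:00-16:00.
Ines in UTC: 13:00-16:00 (add 5h to convert from UTC-5).
Quinn in UTC: 07:00-09:00, 10:00-17:00, 19:00-20:00 (add 1h to convert from UTC-1).
Divya ∩ Alice: 12:00-16:00.
Divya ∩ Alice ∩ Maria: 12:00-16:00.
Divya ∩ Alice ∩ Maria ∩ Yosef: 13:00-16:00.
Divya ∩ Alice ∩ Maria ∩ Yosef ∩ Ines: 13:00-16:00.
Divya ∩ Alice ∩ Maria ∩ Yosef ∩ Ines ∩ Quinn: 13:00-16:00.
So the common availability across everyone is 13:00-16:00.
That's a single block of 180 minutes.

180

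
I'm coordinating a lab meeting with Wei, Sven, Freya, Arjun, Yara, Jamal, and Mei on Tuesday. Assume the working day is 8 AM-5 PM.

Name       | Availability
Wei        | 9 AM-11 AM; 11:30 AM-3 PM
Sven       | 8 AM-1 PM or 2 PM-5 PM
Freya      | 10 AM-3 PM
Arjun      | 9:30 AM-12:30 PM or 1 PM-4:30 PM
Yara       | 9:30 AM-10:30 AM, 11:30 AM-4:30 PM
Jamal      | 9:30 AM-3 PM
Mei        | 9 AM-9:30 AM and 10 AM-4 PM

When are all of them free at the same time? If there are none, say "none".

10:00-10:30, 11:30-12:30, 14:00-15:00

Wei ∩ Sven: 09:00-11:00, 11:30-13:00, 14:00-15:00.
Wei ∩ Sven ∩ Freya: 10:00-11:00, 11:30-13:00, 14:00-15:00.
Wei ∩ Sven ∩ Freya ∩ Arjun: 10:00-11:00, 11:30-12:30, 14:00-15:00.
Wei ∩ Sven ∩ Freya ∩ Arjun ∩ Yara: 10:00-10:30, 11:30-12:30, 14:00-15:00.
Wei ∩ Sven ∩ Freya ∩ Arjun ∩ Yara ∩ Jamal: 10:00-10:30, 11:30-12:30, 14:00-15:00.
Wei ∩ Sven ∩ Freya ∩ Arjun ∩ Yara ∩ Jamal ∩ Mei: 10:00-10:30, 11:30-12:30, 14:00-15:00.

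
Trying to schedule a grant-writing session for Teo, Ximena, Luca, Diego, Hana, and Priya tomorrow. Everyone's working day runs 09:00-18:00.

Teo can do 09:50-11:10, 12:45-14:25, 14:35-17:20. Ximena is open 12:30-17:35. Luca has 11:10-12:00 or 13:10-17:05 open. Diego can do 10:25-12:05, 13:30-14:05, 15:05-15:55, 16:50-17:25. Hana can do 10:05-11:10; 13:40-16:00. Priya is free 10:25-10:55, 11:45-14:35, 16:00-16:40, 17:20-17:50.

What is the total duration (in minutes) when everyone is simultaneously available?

25

Teo ∩ Ximena: 12:45-14:25, 14:35-17:20.
Teo ∩ Ximena ∩ Luca: 13:10-14:25, 14:35-17:05.
Teo ∩ Ximena ∩ Luca ∩ Diego: 13:30-14:05, 15:05-15:55, 16:50-17:05.
Teo ∩ Ximena ∩ Luca ∩ Diego ∩ Hana: 13:40-14:05, 15:05-15:55.
Teo ∩ Ximena ∩ Luca ∩ Diego ∩ Hana ∩ Priya: 13:40-14:05.
That's a single block of 25 minutes.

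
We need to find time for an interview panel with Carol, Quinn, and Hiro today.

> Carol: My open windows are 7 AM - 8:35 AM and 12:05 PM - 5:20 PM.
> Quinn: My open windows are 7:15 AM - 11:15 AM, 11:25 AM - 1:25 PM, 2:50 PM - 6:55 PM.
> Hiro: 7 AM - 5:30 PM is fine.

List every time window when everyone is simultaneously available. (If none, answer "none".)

Carol ∩ Quinn: 07:15-08:35, 12:05-13:25, 14:50-17:20.
Carol ∩ Quinn ∩ Hiro: 07:15-08:35, 12:05-13:25, 14:50-17:20.

07:15-08:35, 12:05-13:25, 14:50-17:20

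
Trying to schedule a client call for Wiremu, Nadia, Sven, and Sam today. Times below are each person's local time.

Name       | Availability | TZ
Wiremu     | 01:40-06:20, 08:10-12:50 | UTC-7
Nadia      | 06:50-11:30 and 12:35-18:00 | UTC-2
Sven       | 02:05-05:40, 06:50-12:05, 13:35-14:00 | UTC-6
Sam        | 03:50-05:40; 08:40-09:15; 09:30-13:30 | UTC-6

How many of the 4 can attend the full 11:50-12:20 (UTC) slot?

2

Wiremu in UTC: 08:40-13:20, 15:10-19:50 (add 7h to convert from UTC-7).
Nadia in UTC: 08:50-13:30, 14:35-20:00 (add 2h to convert from UTC-2).
Sven in UTC: 08:05-11:40, 12:50-18:05, 19:35-20:00 (add 6h to convert from UTC-6).
Sam in UTC: 09:50-11:40, 14:40-15:15, 15:30-19:30 (add 6h to convert from UTC-6).
Wiremu and Nadia can make the full 11:50-12:20 slot — that's 2.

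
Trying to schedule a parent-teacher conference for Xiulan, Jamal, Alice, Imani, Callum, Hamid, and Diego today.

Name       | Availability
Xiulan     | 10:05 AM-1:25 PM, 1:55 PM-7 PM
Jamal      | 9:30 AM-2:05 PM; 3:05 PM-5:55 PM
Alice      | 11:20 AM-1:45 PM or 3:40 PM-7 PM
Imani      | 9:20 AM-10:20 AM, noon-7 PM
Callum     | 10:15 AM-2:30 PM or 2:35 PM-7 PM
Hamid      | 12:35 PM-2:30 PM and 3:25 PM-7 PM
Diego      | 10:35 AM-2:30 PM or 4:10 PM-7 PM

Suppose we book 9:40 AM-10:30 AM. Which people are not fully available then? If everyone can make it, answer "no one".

Alice, Callum, Diego, Hamid, Imani, Xiulan

Xiulan: not fully free for 09:40-10:30. Jamal: free for 09:40-10:30. Alice: not fully free for 09:40-10:30. Imani: not fully free for 09:40-10:30. Callum: not fully free for 09:40-10:30. Hamid: not fully free for 09:40-10:30. Diego: not fully free for 09:40-10:30.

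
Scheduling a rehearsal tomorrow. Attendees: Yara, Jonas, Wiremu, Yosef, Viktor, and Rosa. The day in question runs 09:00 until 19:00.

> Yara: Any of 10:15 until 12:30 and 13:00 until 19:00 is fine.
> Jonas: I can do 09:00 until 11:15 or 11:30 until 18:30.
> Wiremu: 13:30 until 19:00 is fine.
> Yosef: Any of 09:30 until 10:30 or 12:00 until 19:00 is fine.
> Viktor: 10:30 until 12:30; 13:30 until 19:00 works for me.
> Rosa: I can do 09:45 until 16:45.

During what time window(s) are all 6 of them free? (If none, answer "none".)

13:30-16:45

Yara ∩ Jonas: 10:15-11:15, 11:30-12:30, 13:00-18:30.
Yara ∩ Jonas ∩ Wiremu: 13:30-18:30.
Yara ∩ Jonas ∩ Wiremu ∩ Yosef: 13:30-18:30.
Yara ∩ Jonas ∩ Wiremu ∩ Yosef ∩ Viktor: 13:30-18:30.
Yara ∩ Jonas ∩ Wiremu ∩ Yosef ∩ Viktor ∩ Rosa: 13:30-16:45.
Those are the intersection windows.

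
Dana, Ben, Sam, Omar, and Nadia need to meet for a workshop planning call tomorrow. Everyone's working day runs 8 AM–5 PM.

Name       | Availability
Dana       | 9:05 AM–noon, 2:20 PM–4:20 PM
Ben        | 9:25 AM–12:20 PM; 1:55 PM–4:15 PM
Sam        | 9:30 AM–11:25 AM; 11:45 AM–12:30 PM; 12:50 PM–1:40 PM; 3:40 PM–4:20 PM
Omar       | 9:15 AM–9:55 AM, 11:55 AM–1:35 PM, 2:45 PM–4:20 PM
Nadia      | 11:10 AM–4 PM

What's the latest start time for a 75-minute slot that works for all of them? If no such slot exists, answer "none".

Dana ∩ Ben: 09:25-12:00, 14:20-16:15.
Dana ∩ Ben ∩ Sam: 09:30-11:25, 11:45-12:00, 15:40-16:15.
Dana ∩ Ben ∩ Sam ∩ Omar: 09:30-09:55, 11:55-12:00, 15:40-16:15.
Dana ∩ Ben ∩ Sam ∩ Omar ∩ Nadia: 11:55-12:00, 15:40-16:00.
No common window is at least 75 minutes long.

none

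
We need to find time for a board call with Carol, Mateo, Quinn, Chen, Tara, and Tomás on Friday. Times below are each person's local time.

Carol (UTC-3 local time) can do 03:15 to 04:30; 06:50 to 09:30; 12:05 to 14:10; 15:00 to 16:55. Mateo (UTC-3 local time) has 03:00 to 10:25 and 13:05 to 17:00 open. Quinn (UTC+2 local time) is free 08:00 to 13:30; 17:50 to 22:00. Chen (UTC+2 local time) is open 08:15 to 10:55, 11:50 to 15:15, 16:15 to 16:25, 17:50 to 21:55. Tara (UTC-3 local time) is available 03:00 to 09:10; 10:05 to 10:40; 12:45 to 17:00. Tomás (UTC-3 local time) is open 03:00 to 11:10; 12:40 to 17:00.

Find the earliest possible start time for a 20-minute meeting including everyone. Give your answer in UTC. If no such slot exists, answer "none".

06:15

Carol in UTC: 06:15-07:30, 09:50-12:30, 15:05-17:10, 18:00-19:55 (add 3h to convert from UTC-3).
Mateo in UTC: 06:00-13:25, 16:05-20:00 (add 3h to convert from UTC-3).
Quinn in UTC: 06:00-11:30, 15:50-20:00 (subtract 2h to convert from UTC+2).
Chen in UTC: 06:15-08:55, 09:50-13:15, 14:15-14:25, 15:50-19:55 (subtract 2h to convert from UTC+2).
Tara in UTC: 06:00-12:10, 13:05-13:40, 15:45-20:00 (add 3h to convert from UTC-3).
Tomás in UTC: 06:00-14:10, 15:40-20:00 (add 3h to convert from UTC-3).
Carol ∩ Mateo: 06:15-07:30, 09:50-12:30, 16:05-17:10, 18:00-19:55.
Carol ∩ Mateo ∩ Quinn: 06:15-07:30, 09:50-11:30, 16:05-17:10, 18:00-19:55.
Carol ∩ Mateo ∩ Quinn ∩ Chen: 06:15-07:30, 09:50-11:30, 16:05-17:10, 18:00-19:55.
Carol ∩ Mateo ∩ Quinn ∩ Chen ∩ Tara: 06:15-07:30, 09:50-11:30, 16:05-17:10, 18:00-19:55.
Carol ∩ Mateo ∩ Quinn ∩ Chen ∩ Tara ∩ Tomás: 06:15-07:30, 09:50-11:30, 16:05-17:10, 18:00-19:55.
Those are the intersection windows.
The first common window of at least 20 minutes is 06:15-07:30, so the earliest start is 06:15.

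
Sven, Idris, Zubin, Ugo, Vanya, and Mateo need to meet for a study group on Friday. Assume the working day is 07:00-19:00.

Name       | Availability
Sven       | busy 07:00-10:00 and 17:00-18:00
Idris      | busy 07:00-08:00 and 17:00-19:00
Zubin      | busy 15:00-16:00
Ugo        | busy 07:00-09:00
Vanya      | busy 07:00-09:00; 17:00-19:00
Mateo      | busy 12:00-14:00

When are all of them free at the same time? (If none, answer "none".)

Sven free: 10:00-17:00, 18:00-19:00 (invert busy blocks within the working day).
Idris free: 08:00-17:00 (invert busy blocks within the working day).
Zubin free: 07:00-15:00, 16:00-19:00 (invert busy blocks within the working day).
Ugo free: 09:00-19:00 (invert busy blocks within the working day).
Vanya free: 09:00-17:00 (invert busy blocks within the working day).
Mateo free: 07:00-12:00, 14:00-19:00 (invert busy blocks within the working day).
Sven ∩ Idris: 10:00-17:00.
Sven ∩ Idris ∩ Zubin: 10:00-15:00, 16:00-17:00.
Sven ∩ Idris ∩ Zubin ∩ Ugo: 10:00-15:00, 16:00-17:00.
Sven ∩ Idris ∩ Zubin ∩ Ugo ∩ Vanya: 10:00-15:00, 16:00-17:00.
Sven ∩ Idris ∩ Zubin ∩ Ugo ∩ Vanya ∩ Mateo: 10:00-12:00, 14:00-15:00, 16:00-17:00.

10:00-12:00, 14:00-15:00, 16:00-17:00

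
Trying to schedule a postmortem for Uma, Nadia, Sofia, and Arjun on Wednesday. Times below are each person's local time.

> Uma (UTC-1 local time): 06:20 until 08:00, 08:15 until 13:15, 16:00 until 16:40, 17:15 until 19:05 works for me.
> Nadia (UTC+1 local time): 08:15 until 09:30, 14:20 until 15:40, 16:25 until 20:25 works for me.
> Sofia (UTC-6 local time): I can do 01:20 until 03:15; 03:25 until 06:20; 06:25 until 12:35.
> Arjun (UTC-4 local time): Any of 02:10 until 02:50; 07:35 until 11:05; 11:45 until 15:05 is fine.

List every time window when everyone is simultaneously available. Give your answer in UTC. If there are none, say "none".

Uma in UTC: 07:20-09:00, 09:15-14:15, 17:00-17:40, 18:15-20:05 (add 1h to convert from UTC-1).
Nadia in UTC: 07:15-08:30, 13:20-14:40, 15:25-19:25 (subtract 1h to convert from UTC+1).
Sofia in UTC: 07:20-09:15, 09:25-12:20, 12:25-18:35 (add 6h to convert from UTC-6).
Arjun in UTC: 06:10-06:50, 11:35-15:05, 15:45-19:05 (add 4h to convert from UTC-4).
Uma ∩ Nadia: 07:20-08:30, 13:20-14:15, 17:00-17:40, 18:15-19:25.
Uma ∩ Nadia ∩ Sofia: 07:20-08:30, 13:20-14:15, 17:00-17:40, 18:15-18:35.
Uma ∩ Nadia ∩ Sofia ∩ Arjun: 13:20-14:15, 17:00-17:40, 18:15-18:35.
Those are the intersection windows.

13:20-14:15, 17:00-17:40, 18:15-18:35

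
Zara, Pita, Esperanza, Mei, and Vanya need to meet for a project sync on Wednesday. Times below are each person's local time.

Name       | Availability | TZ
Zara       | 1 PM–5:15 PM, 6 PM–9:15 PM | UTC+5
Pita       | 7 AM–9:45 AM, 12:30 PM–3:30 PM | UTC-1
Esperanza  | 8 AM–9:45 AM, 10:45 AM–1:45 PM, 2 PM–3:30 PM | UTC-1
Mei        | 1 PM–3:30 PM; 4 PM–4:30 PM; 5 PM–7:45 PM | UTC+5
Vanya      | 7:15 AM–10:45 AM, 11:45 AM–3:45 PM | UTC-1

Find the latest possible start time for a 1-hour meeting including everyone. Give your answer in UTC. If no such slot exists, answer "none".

13:45

Zara in UTC: 08:00-12:15, 13:00-16:15 (subtract 5h to convert from UTC+5).
Pita in UTC: 08:00-10:45, 13:30-16:30 (add 1h to convert from UTC-1).
Esperanza in UTC: 09:00-10:45, 11:45-14:45, 15:00-16:30 (add 1h to convert from UTC-1).
Mei in UTC: 08:00-10:30, 11:00-11:30, 12:00-14:45 (subtract 5h to convert from UTC+5).
Vanya in UTC: 08:15-11:45, 12:45-16:45 (add 1h to convert from UTC-1).
Zara ∩ Pita: 08:00-10:45, 13:30-16:15.
Zara ∩ Pita ∩ Esperanza: 09:00-10:45, 13:30-14:45, 15:00-16:15.
Zara ∩ Pita ∩ Esperanza ∩ Mei: 09:00-10:30, 13:30-14:45.
Zara ∩ Pita ∩ Esperanza ∩ Mei ∩ Vanya: 09:00-10:30, 13:30-14:45.
The last common window of at least 60 minutes is 13:30-14:45; a 60-minute meeting can start as late as 13:45 and still end by 14:45.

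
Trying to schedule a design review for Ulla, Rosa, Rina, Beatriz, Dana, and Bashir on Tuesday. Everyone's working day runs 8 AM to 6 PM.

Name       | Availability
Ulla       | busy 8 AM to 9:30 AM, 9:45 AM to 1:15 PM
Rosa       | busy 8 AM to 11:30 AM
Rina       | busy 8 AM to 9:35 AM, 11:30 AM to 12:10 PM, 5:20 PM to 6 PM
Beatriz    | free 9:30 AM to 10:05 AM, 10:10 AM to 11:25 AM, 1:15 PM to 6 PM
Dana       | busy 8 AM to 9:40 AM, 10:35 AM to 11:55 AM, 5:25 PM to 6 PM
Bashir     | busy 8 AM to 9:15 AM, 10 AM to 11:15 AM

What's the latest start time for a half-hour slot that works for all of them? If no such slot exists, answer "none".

16:50

Ulla free: 09:30-09:45, 13:15-18:00 (invert busy blocks within the working day).
Rosa free: 11:30-18:00 (invert busy blocks within the working day).
Rina free: 09:35-11:30, 12:10-17:20 (invert busy blocks within the working day).
Beatriz free: 09:30-10:05, 10:10-11:25, 13:15-18:00.
Dana free: 09:40-10:35, 11:55-17:25 (invert busy blocks within the working day).
Bashir free: 09:15-10:00, 11:15-18:00 (invert busy blocks within the working day).
Ulla ∩ Rosa: 13:15-18:00.
Ulla ∩ Rosa ∩ Rina: 13:15-17:20.
Ulla ∩ Rosa ∩ Rina ∩ Beatriz: 13:15-17:20.
Ulla ∩ Rosa ∩ Rina ∩ Beatriz ∩ Dana: 13:15-17:20.
Ulla ∩ Rosa ∩ Rina ∩ Beatriz ∩ Dana ∩ Bashir: 13:15-17:20.
The last common window of at least 30 minutes is 13:15-17:20; a 30-minute meeting can start as late as 16:50 and still end by 17:20.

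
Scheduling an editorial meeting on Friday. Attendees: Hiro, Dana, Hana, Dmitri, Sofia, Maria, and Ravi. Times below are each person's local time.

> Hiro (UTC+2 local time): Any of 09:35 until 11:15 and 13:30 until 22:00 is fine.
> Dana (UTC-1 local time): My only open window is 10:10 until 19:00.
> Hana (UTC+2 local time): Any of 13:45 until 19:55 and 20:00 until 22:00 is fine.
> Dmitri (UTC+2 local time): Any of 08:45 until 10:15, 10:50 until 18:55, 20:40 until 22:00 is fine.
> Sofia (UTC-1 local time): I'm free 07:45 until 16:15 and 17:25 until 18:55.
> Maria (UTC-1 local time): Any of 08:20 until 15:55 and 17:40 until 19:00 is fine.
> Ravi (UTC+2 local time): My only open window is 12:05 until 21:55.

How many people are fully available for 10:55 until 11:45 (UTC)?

Hiro in UTC: 07:35-09:15, 11:30-20:00 (subtract 2h to convert from UTC+2).
Dana in UTC: 11:10-20:00 (add 1h to convert from UTC-1).
Hana in UTC: 11:45-17:55, 18:00-20:00 (subtract 2h to convert from UTC+2).
Dmitri in UTC: 06:45-08:15, 08:50-16:55, 18:40-20:00 (subtract 2h to convert from UTC+2).
Sofia in UTC: 08:45-17:15, 18:25-19:55 (add 1h to convert from UTC-1).
Maria in UTC: 09:20-16:55, 18:40-20:00 (add 1h to convert from UTC-1).
Ravi in UTC: 10:05-19:55 (subtract 2h to convert from UTC+2).
Dmitri, Sofia, Maria, and Ravi can make the full 10:55-11:45 slot — that's 4.

4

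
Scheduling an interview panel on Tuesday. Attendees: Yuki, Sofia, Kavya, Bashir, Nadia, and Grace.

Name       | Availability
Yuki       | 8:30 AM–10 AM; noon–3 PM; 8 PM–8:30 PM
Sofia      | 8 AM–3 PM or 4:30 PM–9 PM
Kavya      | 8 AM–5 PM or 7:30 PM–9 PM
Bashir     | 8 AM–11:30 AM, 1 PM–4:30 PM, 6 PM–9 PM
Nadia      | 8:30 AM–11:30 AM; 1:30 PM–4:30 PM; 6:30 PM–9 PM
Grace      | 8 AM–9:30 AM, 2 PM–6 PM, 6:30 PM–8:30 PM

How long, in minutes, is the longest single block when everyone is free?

60

Yuki ∩ Sofia: 08:30-10:00, 12:00-15:00, 20:00-20:30.
Yuki ∩ Sofia ∩ Kavya: 08:30-10:00, 12:00-15:00, 20:00-20:30.
Yuki ∩ Sofia ∩ Kavya ∩ Bashir: 08:30-10:00, 13:00-15:00, 20:00-20:30.
Yuki ∩ Sofia ∩ Kavya ∩ Bashir ∩ Nadia: 08:30-10:00, 13:30-15:00, 20:00-20:30.
Yuki ∩ Sofia ∩ Kavya ∩ Bashir ∩ Nadia ∩ Grace: 08:30-09:30, 14:00-15:00, 20:00-20:30.
The longest is 08:30-09:30 at 60 minutes.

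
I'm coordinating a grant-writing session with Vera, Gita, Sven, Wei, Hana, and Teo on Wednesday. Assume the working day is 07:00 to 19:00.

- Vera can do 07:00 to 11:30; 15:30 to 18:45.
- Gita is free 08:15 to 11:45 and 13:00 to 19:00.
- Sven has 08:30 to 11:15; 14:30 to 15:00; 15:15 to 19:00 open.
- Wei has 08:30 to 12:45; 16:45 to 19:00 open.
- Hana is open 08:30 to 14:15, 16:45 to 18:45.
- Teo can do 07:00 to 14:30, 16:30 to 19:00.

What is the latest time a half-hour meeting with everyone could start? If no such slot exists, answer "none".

Vera ∩ Gita: 08:15-11:30, 15:30-18:45.
Vera ∩ Gita ∩ Sven: 08:30-11:15, 15:30-18:45.
Vera ∩ Gita ∩ Sven ∩ Wei: 08:30-11:15, 16:45-18:45.
Vera ∩ Gita ∩ Sven ∩ Wei ∩ Hana: 08:30-11:15, 16:45-18:45.
Vera ∩ Gita ∩ Sven ∩ Wei ∩ Hana ∩ Teo: 08:30-11:15, 16:45-18:45.
So the common availability across everyone is 08:30-11:15, 16:45-18:45.
The last common window of at least 30 minutes is 16:45-18:45; a 30-minute meeting can start as late as 18:15 and still end by 18:45.

18:15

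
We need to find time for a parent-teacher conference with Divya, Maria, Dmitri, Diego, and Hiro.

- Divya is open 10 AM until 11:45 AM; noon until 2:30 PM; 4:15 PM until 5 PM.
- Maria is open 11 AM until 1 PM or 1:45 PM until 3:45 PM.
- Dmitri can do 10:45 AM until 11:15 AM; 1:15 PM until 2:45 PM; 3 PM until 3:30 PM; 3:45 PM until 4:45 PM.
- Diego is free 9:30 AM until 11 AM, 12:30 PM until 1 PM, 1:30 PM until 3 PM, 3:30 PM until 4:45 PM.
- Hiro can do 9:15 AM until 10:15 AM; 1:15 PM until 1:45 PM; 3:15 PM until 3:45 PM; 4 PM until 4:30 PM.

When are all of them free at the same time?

Divya ∩ Maria: 11:00-11:45, 12:00-13:00, 13:45-14:30.
Divya ∩ Maria ∩ Dmitri: 11:00-11:15, 13:45-14:30.
Divya ∩ Maria ∩ Dmitri ∩ Diego: 13:45-14:30.
Divya ∩ Maria ∩ Dmitri ∩ Diego ∩ Hiro: ∅.
There is no time when everyone is free.

none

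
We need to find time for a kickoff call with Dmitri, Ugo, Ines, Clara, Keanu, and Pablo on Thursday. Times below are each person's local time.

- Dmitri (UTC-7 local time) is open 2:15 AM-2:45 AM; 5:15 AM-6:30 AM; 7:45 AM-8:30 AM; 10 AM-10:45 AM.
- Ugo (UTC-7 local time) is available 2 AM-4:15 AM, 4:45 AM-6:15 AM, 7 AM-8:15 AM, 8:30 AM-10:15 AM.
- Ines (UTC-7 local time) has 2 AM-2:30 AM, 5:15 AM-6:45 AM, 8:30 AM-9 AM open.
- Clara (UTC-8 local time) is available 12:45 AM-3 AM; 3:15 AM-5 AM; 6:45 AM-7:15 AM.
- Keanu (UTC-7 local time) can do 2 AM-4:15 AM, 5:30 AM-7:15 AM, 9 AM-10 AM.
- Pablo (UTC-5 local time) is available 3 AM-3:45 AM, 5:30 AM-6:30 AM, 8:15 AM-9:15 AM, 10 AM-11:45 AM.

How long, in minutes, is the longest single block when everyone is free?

0

Dmitri in UTC: 09:15-09:45, 12:15-13:30, 14:45-15:30, 17:00-17:45 (add 7h to convert from UTC-7).
Ugo in UTC: 09:00-11:15, 11:45-13:15, 14:00-15:15, 15:30-17:15 (add 7h to convert from UTC-7).
Ines in UTC: 09:00-09:30, 12:15-13:45, 15:30-16:00 (add 7h to convert from UTC-7).
Clara in UTC: 08:45-11:00, 11:15-13:00, 14:45-15:15 (add 8h to convert from UTC-8).
Keanu in UTC: 09:00-11:15, 12:30-14:15, 16:00-17:00 (add 7h to convert from UTC-7).
Pablo in UTC: 08:00-08:45, 10:30-11:30, 13:15-14:15, 15:00-16:45 (add 5h to convert from UTC-5).
Dmitri ∩ Ugo: 09:15-09:45, 12:15-13:15, 14:45-15:15, 17:00-17:15.
Dmitri ∩ Ugo ∩ Ines: 09:15-09:30, 12:15-13:15.
Dmitri ∩ Ugo ∩ Ines ∩ Clara: 09:15-09:30, 12:15-13:00.
Dmitri ∩ Ugo ∩ Ines ∩ Clara ∩ Keanu: 09:15-09:30, 12:30-13:00.
Dmitri ∩ Ugo ∩ Ines ∩ Clara ∩ Keanu ∩ Pablo: ∅.
There is no time when everyone is free.
No common window exists, so the longest block is 0 minutes.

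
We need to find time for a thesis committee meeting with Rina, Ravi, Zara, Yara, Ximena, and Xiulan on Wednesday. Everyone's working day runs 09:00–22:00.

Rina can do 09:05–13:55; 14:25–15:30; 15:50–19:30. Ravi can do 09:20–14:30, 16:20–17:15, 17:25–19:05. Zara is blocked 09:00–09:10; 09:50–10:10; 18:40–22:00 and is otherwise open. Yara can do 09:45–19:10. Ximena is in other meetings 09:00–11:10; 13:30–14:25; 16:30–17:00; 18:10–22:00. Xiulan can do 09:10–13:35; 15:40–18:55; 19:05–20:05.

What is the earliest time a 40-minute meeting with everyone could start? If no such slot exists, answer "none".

11:10

Rina free: 09:05-13:55, 14:25-15:30, 15:50-19:30.
Ravi free: 09:20-14:30, 16:20-17:15, 17:25-19:05.
Zara free: 09:10-09:50, 10:10-18:40 (invert busy blocks within the working day).
Yara free: 09:45-19:10.
Ximena free: 11:10-13:30, 14:25-16:30, 17:00-18:10 (invert busy blocks within the working day).
Xiulan free: 09:10-13:35, 15:40-18:55, 19:05-20:05.
Rina ∩ Ravi: 09:20-13:55, 14:25-14:30, 16:20-17:15, 17:25-19:05.
Rina ∩ Ravi ∩ Zara: 09:20-09:50, 10:10-13:55, 14:25-14:30, 16:20-17:15, 17:25-18:40.
Rina ∩ Ravi ∩ Zara ∩ Yara: 09:45-09:50, 10:10-13:55, 14:25-14:30, 16:20-17:15, 17:25-18:40.
Rina ∩ Ravi ∩ Zara ∩ Yara ∩ Ximena: 11:10-13:30, 14:25-14:30, 16:20-16:30, 17:00-17:15, 17:25-18:10.
Rina ∩ Ravi ∩ Zara ∩ Yara ∩ Ximena ∩ Xiulan: 11:10-13:30, 16:20-16:30, 17:00-17:15, 17:25-18:10.
The first common window of at least 40 minutes is 11:10-13:30, so the earliest start is 11:10.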